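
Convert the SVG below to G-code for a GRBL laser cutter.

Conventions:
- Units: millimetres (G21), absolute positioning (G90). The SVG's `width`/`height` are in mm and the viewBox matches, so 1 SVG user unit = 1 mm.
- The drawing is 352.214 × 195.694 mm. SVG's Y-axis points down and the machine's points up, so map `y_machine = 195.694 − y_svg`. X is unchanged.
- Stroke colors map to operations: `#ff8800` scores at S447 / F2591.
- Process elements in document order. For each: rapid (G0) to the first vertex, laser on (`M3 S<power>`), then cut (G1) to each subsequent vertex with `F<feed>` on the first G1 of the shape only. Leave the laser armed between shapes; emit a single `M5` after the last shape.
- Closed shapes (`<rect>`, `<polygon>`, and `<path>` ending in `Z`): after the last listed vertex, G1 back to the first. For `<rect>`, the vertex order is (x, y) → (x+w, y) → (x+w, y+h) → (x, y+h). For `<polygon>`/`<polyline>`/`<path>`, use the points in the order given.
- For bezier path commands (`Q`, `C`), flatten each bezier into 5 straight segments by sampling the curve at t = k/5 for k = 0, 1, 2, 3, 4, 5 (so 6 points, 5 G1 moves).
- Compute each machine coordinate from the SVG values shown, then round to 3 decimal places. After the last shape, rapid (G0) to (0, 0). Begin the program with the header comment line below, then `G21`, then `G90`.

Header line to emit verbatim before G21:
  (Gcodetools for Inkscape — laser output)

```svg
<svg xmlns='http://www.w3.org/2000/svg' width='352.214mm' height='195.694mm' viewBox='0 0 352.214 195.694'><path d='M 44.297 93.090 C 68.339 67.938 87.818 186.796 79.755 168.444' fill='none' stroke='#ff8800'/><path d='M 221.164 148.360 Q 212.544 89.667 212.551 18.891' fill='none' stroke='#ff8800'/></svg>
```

1 u = 1 mm; y_m = 195.694 − y.

[1] `<path>` cubic bezier, #ff8800→score S447 F2591: (44.297,102.604) → (57.991,102.664) → (69.487,81.660) → (77.681,53.090) → (81.472,30.454) → (79.755,27.250)

[2] `<path>` quadratic bezier, #ff8800→score S447 F2591: (221.164,47.334) → (218.061,71.295) → (215.648,96.222) → (213.926,122.115) → (212.893,148.976) → (212.551,176.803)

(Gcodetools for Inkscape — laser output)
G21
G90
G0 X44.297 Y102.604
M3 S447
G1 X57.991 Y102.664 F2591
G1 X69.487 Y81.660
G1 X77.681 Y53.090
G1 X81.472 Y30.454
G1 X79.755 Y27.250
G0 X221.164 Y47.334
M3 S447
G1 X218.061 Y71.295 F2591
G1 X215.648 Y96.222
G1 X213.926 Y122.115
G1 X212.893 Y148.976
G1 X212.551 Y176.803
M5
G0 X0.000 Y0.000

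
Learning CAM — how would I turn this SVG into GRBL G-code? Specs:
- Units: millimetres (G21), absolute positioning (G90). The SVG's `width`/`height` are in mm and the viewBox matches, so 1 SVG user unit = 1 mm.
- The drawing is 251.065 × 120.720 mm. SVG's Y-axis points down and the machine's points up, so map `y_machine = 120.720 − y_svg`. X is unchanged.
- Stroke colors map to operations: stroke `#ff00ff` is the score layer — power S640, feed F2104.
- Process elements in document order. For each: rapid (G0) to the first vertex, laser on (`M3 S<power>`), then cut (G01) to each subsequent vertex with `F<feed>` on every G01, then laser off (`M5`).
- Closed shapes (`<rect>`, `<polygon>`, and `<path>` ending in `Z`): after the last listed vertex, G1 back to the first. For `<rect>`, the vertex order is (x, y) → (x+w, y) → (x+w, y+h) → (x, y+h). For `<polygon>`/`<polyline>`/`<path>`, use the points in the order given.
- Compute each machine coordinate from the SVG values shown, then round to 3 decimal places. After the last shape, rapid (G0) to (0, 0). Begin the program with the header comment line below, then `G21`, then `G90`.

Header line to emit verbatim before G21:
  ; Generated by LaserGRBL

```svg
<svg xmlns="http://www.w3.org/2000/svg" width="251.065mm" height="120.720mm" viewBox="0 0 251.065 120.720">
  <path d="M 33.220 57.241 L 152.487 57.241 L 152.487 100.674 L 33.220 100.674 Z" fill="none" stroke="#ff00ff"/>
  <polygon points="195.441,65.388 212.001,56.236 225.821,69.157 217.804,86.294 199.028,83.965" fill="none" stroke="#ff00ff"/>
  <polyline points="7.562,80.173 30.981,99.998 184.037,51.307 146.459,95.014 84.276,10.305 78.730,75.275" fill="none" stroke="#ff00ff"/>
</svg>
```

; Generated by LaserGRBL
G21
G90
G0 X33.220 Y63.479
M3 S640
G01 X152.487 Y63.479 F2104
G01 X152.487 Y20.046 F2104
G01 X33.220 Y20.046 F2104
G01 X33.220 Y63.479 F2104
M5
G0 X195.441 Y55.332
M3 S640
G01 X212.001 Y64.484 F2104
G01 X225.821 Y51.563 F2104
G01 X217.804 Y34.426 F2104
G01 X199.028 Y36.755 F2104
G01 X195.441 Y55.332 F2104
M5
G0 X7.562 Y40.547
M3 S640
G01 X30.981 Y20.722 F2104
G01 X184.037 Y69.413 F2104
G01 X146.459 Y25.706 F2104
G01 X84.276 Y110.415 F2104
G01 X78.730 Y45.445 F2104
M5
G0 X0.000 Y0.000

Since the viewBox matches the mm dimensions, user units are millimetres directly. The only transform is the Y-flip y_m = 120.720 − y_svg.

Shape 1 is a rectangle drawn with `<path>`. Its stroke #ff00ff means score at S640, F2104. After flipping Y the toolpath is (33.220,63.479) → (152.487,63.479) → (152.487,20.046) → (33.220,20.046) → (33.220,63.479), returning to the start.

Shape 2 is a regular polygon drawn with `<polygon>`. Its stroke #ff00ff means score at S640, F2104. After flipping Y the toolpath is (195.441,55.332) → (212.001,64.484) → (225.821,51.563) → (217.804,34.426) → (199.028,36.755) → (195.441,55.332), returning to the start.

Shape 3 is a open polyline drawn with `<polyline>`. Its stroke #ff00ff means score at S640, F2104. After flipping Y the toolpath is (7.562,40.547) → (30.981,20.722) → (184.037,69.413) → (146.459,25.706) → (84.276,110.415) → (78.730,45.445).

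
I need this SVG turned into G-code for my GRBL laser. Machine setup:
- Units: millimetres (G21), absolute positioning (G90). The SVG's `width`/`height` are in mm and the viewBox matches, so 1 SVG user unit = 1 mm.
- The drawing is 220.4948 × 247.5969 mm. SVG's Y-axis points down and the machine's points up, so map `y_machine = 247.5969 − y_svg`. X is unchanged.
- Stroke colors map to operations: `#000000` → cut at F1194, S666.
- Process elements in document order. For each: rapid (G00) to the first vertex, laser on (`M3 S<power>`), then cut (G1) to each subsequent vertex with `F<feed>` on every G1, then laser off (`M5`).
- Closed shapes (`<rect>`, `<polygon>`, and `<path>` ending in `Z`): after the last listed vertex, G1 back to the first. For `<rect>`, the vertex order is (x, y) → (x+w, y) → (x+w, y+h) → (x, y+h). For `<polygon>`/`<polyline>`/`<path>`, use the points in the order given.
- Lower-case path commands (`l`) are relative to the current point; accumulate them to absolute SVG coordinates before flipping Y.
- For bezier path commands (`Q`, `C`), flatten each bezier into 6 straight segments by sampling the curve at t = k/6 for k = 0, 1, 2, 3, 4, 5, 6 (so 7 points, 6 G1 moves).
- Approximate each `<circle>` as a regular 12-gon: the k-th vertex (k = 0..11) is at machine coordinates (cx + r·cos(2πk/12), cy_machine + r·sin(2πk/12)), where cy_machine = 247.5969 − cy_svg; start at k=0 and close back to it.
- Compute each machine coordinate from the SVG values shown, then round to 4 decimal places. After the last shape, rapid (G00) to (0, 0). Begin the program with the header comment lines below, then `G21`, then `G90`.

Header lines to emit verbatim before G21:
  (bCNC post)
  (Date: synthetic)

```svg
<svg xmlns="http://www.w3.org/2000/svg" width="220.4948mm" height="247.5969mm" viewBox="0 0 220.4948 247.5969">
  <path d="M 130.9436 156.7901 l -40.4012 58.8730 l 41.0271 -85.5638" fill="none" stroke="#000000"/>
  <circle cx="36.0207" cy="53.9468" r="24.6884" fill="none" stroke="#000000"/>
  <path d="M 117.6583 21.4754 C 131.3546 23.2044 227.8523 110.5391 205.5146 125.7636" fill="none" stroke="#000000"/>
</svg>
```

1 u = 1 mm; y_m = 247.5969 − y.

[1] `<path>` open polyline, #000000→cut S666 F1194: (130.9436,90.8068) → (90.5424,31.9338) → (131.5695,117.4976)

[2] `<circle>` circle, #000000→cut S666 F1194: (60.7091,193.6501) → (57.4015,205.9943) → (48.3649,215.0309) → (36.0207,218.3385) → (23.6765,215.0309) → (14.6399,205.9943) → (11.3323,193.6501) → (14.6399,181.3059) → (23.6765,172.2693) → (36.0207,168.9617) → (48.3649,172.2693) → (57.4015,181.3059) → (60.7091,193.6501) (closed)

[3] `<path>` cubic bezier, #000000→cut S666 F1194: (117.6583,226.1215) → (130.4731,218.8534) → (151.4870,201.6986) → (175.0992,179.0382) → (195.7085,155.2532) → (207.7140,134.7246) → (205.5146,121.8333)

(bCNC post)
(Date: synthetic)
G21
G90
G00 X130.9436 Y90.8068
M3 S666
G1 X90.5424 Y31.9338 F1194
G1 X131.5695 Y117.4976 F1194
M5
G00 X60.7091 Y193.6501
M3 S666
G1 X57.4015 Y205.9943 F1194
G1 X48.3649 Y215.0309 F1194
G1 X36.0207 Y218.3385 F1194
G1 X23.6765 Y215.0309 F1194
G1 X14.6399 Y205.9943 F1194
G1 X11.3323 Y193.6501 F1194
G1 X14.6399 Y181.3059 F1194
G1 X23.6765 Y172.2693 F1194
G1 X36.0207 Y168.9617 F1194
G1 X48.3649 Y172.2693 F1194
G1 X57.4015 Y181.3059 F1194
G1 X60.7091 Y193.6501 F1194
M5
G00 X117.6583 Y226.1215
M3 S666
G1 X130.4731 Y218.8534 F1194
G1 X151.4870 Y201.6986 F1194
G1 X175.0992 Y179.0382 F1194
G1 X195.7085 Y155.2532 F1194
G1 X207.7140 Y134.7246 F1194
G1 X205.5146 Y121.8333 F1194
M5
G00 X0.0000 Y0.0000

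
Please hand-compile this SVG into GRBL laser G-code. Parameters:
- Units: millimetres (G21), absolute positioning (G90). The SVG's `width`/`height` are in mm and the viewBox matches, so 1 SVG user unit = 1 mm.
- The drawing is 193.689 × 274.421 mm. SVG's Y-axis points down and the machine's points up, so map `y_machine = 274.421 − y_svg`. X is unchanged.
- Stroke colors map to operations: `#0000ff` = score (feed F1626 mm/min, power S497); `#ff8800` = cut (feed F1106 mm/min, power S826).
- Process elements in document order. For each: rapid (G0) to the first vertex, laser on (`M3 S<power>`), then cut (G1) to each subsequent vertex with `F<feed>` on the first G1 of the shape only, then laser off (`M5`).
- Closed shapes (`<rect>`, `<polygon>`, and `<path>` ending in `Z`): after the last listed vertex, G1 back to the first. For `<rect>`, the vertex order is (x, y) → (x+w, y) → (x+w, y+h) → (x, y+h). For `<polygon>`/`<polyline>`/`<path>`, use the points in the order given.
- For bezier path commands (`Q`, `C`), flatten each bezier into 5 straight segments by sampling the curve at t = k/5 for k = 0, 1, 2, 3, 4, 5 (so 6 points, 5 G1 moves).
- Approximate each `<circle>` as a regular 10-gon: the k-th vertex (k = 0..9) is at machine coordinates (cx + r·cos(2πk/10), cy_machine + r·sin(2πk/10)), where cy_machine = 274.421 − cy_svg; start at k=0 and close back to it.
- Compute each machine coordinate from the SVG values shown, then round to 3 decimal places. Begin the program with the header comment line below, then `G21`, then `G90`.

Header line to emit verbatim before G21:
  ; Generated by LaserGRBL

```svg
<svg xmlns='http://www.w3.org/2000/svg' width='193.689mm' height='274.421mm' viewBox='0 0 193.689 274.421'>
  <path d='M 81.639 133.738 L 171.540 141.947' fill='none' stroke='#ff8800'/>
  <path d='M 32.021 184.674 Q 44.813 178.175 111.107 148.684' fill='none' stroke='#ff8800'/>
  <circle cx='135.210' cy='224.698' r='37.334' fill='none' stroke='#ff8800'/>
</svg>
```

; Generated by LaserGRBL
G21
G90
G0 X81.639 Y140.683
M3 S826
G1 X171.540 Y132.474 F1106
M5
G0 X32.021 Y89.747
M3 S826
G1 X39.278 Y93.266 F1106
G1 X50.815 Y98.625
G1 X66.632 Y105.823
G1 X86.729 Y114.860
G1 X111.107 Y125.737
M5
G0 X172.544 Y49.723
M3 S826
G1 X165.414 Y71.667 F1106
G1 X146.747 Y85.230
G1 X123.673 Y85.230
G1 X105.006 Y71.667
G1 X97.876 Y49.723
G1 X105.006 Y27.779
G1 X123.673 Y14.216
G1 X146.747 Y14.216
G1 X165.414 Y27.779
G1 X172.544 Y49.723
M5

Since the viewBox matches the mm dimensions, user units are millimetres directly. The only transform is the Y-flip y_m = 274.421 − y_svg.

Shape 1 is a line segment drawn with `<path>`. Its stroke #ff8800 means cut at S826, F1106. After flipping Y the toolpath is (81.639,140.683) → (171.540,132.474).

Shape 2 is a quadratic bezier drawn with `<path>`. Its stroke #ff8800 means cut at S826, F1106. After flipping Y the toolpath is (32.021,89.747) → (39.278,93.266) → (50.815,98.625) → (66.632,105.823) → (86.729,114.860) → (111.107,125.737).

Shape 3 is a circle drawn with `<circle>`. Its stroke #ff8800 means cut at S826, F1106. After flipping Y the toolpath is (172.544,49.723) → (165.414,71.667) → (146.747,85.230) → (123.673,85.230) → (105.006,71.667) → (97.876,49.723) → (105.006,27.779) → (123.673,14.216) → (146.747,14.216) → (165.414,27.779) → (172.544,49.723), returning to the start.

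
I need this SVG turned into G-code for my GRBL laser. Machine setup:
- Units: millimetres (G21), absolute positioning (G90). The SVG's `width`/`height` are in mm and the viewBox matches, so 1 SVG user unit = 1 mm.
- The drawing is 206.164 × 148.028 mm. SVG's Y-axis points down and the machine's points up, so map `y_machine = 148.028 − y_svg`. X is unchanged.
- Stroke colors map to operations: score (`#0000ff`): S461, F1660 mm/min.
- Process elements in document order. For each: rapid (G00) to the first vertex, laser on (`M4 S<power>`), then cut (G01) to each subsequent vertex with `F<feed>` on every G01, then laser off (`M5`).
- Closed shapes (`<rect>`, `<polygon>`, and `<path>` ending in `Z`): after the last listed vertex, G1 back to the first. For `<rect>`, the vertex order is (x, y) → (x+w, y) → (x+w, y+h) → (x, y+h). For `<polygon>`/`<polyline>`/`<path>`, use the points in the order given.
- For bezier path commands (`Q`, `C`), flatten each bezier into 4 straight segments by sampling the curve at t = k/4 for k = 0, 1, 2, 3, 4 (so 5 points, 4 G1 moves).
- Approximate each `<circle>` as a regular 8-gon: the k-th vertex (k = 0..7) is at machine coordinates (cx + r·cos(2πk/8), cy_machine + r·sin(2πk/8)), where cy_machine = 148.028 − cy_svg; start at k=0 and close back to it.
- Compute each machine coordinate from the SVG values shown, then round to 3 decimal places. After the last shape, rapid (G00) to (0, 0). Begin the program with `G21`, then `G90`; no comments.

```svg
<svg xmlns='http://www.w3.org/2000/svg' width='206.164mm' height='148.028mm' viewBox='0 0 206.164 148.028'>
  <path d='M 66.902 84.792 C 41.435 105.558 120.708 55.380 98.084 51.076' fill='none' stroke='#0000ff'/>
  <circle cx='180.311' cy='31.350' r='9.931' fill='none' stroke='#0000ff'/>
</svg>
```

Since the viewBox matches the mm dimensions, user units are millimetres directly. The only transform is the Y-flip y_m = 148.028 − y_svg.

Shape 1 is a cubic bezier drawn with `<path>`. Its stroke #0000ff means score at S461, F1660. After flipping Y the toolpath is (66.902,63.236) → (64.212,59.138) → (81.427,70.693) → (99.175,86.948) → (98.084,96.952).

Shape 2 is a circle drawn with `<circle>`. Its stroke #0000ff means score at S461, F1660. After flipping Y the toolpath is (190.242,116.678) → (187.333,123.700) → (180.311,126.609) → (173.289,123.700) → (170.380,116.678) → (173.289,109.656) → (180.311,106.747) → (187.333,109.656) → (190.242,116.678), returning to the start.

G21
G90
G00 X66.902 Y63.236
M4 S461
G01 X64.212 Y59.138 F1660
G01 X81.427 Y70.693 F1660
G01 X99.175 Y86.948 F1660
G01 X98.084 Y96.952 F1660
M5
G00 X190.242 Y116.678
M4 S461
G01 X187.333 Y123.700 F1660
G01 X180.311 Y126.609 F1660
G01 X173.289 Y123.700 F1660
G01 X170.380 Y116.678 F1660
G01 X173.289 Y109.656 F1660
G01 X180.311 Y106.747 F1660
G01 X187.333 Y109.656 F1660
G01 X190.242 Y116.678 F1660
M5
G00 X0.000 Y0.000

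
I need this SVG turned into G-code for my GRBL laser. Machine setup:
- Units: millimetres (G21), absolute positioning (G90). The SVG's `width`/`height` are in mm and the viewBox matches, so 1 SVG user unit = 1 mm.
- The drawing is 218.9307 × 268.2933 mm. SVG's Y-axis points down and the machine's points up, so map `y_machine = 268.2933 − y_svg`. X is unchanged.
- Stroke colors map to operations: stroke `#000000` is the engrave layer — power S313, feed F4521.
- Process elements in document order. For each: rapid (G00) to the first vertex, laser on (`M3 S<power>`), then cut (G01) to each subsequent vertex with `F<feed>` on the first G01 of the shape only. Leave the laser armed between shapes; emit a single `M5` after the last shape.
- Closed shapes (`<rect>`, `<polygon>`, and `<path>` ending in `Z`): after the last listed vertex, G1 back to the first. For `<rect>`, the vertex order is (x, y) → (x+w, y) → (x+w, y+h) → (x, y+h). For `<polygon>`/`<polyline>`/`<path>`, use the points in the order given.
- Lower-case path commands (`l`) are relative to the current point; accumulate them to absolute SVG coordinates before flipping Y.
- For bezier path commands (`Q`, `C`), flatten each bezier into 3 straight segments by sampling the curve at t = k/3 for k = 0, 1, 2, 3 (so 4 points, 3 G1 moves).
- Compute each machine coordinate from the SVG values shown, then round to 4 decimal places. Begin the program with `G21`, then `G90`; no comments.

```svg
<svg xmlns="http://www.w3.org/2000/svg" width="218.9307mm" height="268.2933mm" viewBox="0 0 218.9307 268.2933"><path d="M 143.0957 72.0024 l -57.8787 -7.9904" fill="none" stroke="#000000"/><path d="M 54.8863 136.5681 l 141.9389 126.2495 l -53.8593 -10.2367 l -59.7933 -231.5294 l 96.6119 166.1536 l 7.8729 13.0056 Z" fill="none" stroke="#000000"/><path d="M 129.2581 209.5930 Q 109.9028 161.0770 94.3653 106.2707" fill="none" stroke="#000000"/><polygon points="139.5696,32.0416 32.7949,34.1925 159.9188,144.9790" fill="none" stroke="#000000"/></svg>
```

G21
G90
G00 X143.0957 Y196.2909
M3 S313
G01 X85.2170 Y204.2813 F4521
G00 X54.8863 Y131.7252
M3 S313
G01 X196.8252 Y5.4757 F4521
G01 X142.9659 Y15.7124
G01 X83.1726 Y247.2418
G01 X179.7845 Y81.0882
G01 X187.6574 Y68.0826
G01 X54.8863 Y131.7252
G00 X129.2581 Y58.7003
M3 S313
G01 X116.7788 Y91.7432 F4521
G01 X105.1478 Y126.1840
G01 X94.3653 Y162.0226
G00 X139.5696 Y236.2517
M3 S313
G01 X32.7949 Y234.1008 F4521
G01 X159.9188 Y123.3143
G01 X139.5696 Y236.2517
M5

viewBox `0 0 218.9307 268.2933` with mm width/height → 1 unit = 1 mm. Flip: y_m = 268.2933 − y_svg.

**Shape 1** — `<path>` line segment, stroke `#000000` → engrave (S313, F4521). Machine vertices: (143.0957,196.2909) → (85.2170,204.2813). Open path.

**Shape 2** — `<path>` closed polygon, stroke `#000000` → engrave (S313, F4521). Machine vertices: (54.8863,131.7252) → (196.8252,5.4757) → (142.9659,15.7124) → (83.1726,247.2418) → (179.7845,81.0882) → (187.6574,68.0826) → (54.8863,131.7252). Closed: final G1 returns to the first vertex.

**Shape 3** — `<path>` quadratic bezier, stroke `#000000` → engrave (S313, F4521). Control points (SVG): P0=(129.2581,209.5930), P1=(109.9028,161.0770), P2=(94.3653,106.2707); sampled at t=k/3. Machine vertices: (129.2581,58.7003) → (116.7788,91.7432) → (105.1478,126.1840) → (94.3653,162.0226). Open path.

**Shape 4** — `<polygon>` closed polygon, stroke `#000000` → engrave (S313, F4521). Machine vertices: (139.5696,236.2517) → (32.7949,234.1008) → (159.9188,123.3143) → (139.5696,236.2517). Closed: final G1 returns to the first vertex.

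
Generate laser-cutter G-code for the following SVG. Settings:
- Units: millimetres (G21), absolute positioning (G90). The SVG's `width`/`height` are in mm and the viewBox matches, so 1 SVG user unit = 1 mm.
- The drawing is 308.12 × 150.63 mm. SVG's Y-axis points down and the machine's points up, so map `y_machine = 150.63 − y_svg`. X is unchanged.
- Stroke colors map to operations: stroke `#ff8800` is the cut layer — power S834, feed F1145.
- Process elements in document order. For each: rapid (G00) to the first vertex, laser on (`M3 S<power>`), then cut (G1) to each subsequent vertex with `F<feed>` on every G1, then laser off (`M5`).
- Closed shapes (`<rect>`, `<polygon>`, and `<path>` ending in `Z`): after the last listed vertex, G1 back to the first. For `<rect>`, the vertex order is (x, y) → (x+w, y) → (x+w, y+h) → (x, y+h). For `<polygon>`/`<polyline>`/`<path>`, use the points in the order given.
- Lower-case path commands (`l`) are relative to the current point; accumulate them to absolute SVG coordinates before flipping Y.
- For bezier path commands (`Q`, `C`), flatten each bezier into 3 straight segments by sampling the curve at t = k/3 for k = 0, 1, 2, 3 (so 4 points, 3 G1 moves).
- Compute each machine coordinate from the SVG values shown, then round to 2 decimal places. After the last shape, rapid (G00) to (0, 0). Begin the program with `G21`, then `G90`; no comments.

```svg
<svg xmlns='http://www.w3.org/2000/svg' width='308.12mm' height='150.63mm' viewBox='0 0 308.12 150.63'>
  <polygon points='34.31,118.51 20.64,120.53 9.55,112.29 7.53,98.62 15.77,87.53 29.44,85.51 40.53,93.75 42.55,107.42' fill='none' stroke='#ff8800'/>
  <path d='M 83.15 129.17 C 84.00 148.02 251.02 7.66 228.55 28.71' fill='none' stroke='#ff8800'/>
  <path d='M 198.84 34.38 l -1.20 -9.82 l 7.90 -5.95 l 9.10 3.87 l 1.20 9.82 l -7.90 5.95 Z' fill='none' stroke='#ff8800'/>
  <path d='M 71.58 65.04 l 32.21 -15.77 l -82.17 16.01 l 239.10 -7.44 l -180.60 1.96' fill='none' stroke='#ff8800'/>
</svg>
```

G21
G90
G00 X34.31 Y32.12
M3 S834
G1 X20.64 Y30.10 F1145
G1 X9.55 Y38.34 F1145
G1 X7.53 Y52.01 F1145
G1 X15.77 Y63.10 F1145
G1 X29.44 Y65.12 F1145
G1 X40.53 Y56.88 F1145
G1 X42.55 Y43.21 F1145
G1 X34.31 Y32.12 F1145
M5
G00 X83.15 Y21.46
M3 S834
G1 X126.22 Y43.81 F1145
G1 X201.03 Y101.04 F1145
G1 X228.55 Y121.92 F1145
M5
G00 X198.84 Y116.25
M3 S834
G1 X197.64 Y126.07 F1145
G1 X205.54 Y132.02 F1145
G1 X214.64 Y128.15 F1145
G1 X215.84 Y118.33 F1145
G1 X207.94 Y112.38 F1145
G1 X198.84 Y116.25 F1145
M5
G00 X71.58 Y85.59
M3 S834
G1 X103.79 Y101.36 F1145
G1 X21.62 Y85.35 F1145
G1 X260.72 Y92.79 F1145
G1 X80.12 Y90.83 F1145
M5
G00 X0.00 Y0.00

viewBox `0 0 308.12 150.63` with mm width/height → 1 unit = 1 mm. Flip: y_m = 150.63 − y_svg.

**Shape 1** — `<polygon>` regular polygon, stroke `#ff8800` → cut (S834, F1145). Machine vertices: (34.31,32.12) → (20.64,30.10) → (9.55,38.34) → (7.53,52.01) → (15.77,63.10) → (29.44,65.12) → (40.53,56.88) → (42.55,43.21) → (34.31,32.12). Closed: final G1 returns to the first vertex.

**Shape 2** — `<path>` cubic bezier, stroke `#ff8800` → cut (S834, F1145). Control points (SVG): P0=(83.15,129.17), P1=(84.00,148.02), P2=(251.02,7.66), P3=(228.55,28.71); sampled at t=k/3. Machine vertices: (83.15,21.46) → (126.22,43.81) → (201.03,101.04) → (228.55,121.92). Open path.

**Shape 3** — `<path>` regular polygon, stroke `#ff8800` → cut (S834, F1145). Machine vertices: (198.84,116.25) → (197.64,126.07) → (205.54,132.02) → (214.64,128.15) → (215.84,118.33) → (207.94,112.38) → (198.84,116.25). Closed: final G1 returns to the first vertex.

**Shape 4** — `<path>` open polyline, stroke `#ff8800` → cut (S834, F1145). Machine vertices: (71.58,85.59) → (103.79,101.36) → (21.62,85.35) → (260.72,92.79) → (80.12,90.83). Open path.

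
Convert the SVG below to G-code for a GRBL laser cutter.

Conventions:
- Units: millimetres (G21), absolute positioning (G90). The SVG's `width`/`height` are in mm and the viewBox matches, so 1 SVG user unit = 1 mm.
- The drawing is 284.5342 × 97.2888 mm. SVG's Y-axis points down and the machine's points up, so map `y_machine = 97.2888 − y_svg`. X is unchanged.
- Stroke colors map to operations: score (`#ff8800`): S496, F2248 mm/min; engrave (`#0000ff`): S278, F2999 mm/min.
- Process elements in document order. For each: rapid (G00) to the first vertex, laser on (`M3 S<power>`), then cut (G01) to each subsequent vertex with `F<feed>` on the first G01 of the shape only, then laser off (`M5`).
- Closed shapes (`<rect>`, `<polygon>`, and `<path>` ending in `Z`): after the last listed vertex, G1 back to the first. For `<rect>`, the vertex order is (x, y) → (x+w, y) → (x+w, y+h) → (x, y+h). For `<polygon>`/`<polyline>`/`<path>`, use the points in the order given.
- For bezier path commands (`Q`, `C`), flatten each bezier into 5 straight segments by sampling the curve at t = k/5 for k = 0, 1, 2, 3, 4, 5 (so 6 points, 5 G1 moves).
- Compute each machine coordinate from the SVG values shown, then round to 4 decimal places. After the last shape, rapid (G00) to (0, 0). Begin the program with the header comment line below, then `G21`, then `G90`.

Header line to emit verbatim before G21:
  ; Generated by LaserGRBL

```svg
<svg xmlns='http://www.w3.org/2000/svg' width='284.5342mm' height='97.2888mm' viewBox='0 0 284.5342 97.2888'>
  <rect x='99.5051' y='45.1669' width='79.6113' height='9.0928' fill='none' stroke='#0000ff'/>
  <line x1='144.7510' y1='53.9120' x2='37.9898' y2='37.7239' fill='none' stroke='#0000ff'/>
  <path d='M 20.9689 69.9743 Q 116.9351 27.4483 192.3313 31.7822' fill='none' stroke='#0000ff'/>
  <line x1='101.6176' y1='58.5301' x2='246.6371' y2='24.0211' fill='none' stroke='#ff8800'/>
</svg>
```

; Generated by LaserGRBL
G21
G90
G00 X99.5051 Y52.1219
M3 S278
G01 X179.1164 Y52.1219 F2999
G01 X179.1164 Y43.0291
G01 X99.5051 Y43.0291
G01 X99.5051 Y52.1219
M5
G00 X144.7510 Y43.3768
M3 S278
G01 X37.9898 Y59.5649 F2999
M5
G00 X20.9689 Y27.3145
M3 S278
G01 X58.5326 Y42.4505 F2999
G01 X94.4507 Y53.8377
G01 X128.7231 Y61.4761
G01 X161.3500 Y65.3658
G01 X192.3313 Y65.5066
M5
G00 X101.6176 Y38.7587
M3 S496
G01 X246.6371 Y73.2677 F2248
M5
G00 X0.0000 Y0.0000

Since the viewBox matches the mm dimensions, user units are millimetres directly. The only transform is the Y-flip y_m = 97.2888 − y_svg.

Shape 1 is a rectangle drawn with `<rect>`. Its stroke #0000ff means engrave at S278, F2999. After flipping Y the toolpath is (99.5051,52.1219) → (179.1164,52.1219) → (179.1164,43.0291) → (99.5051,43.0291) → (99.5051,52.1219), returning to the start.

Shape 2 is a line segment drawn with `<line>`. Its stroke #0000ff means engrave at S278, F2999. After flipping Y the toolpath is (144.7510,43.3768) → (37.9898,59.5649).

Shape 3 is a quadratic bezier drawn with `<path>`. Its stroke #0000ff means engrave at S278, F2999. After flipping Y the toolpath is (20.9689,27.3145) → (58.5326,42.4505) → (94.4507,53.8377) → (128.7231,61.4761) → (161.3500,65.3658) → (192.3313,65.5066).

Shape 4 is a line segment drawn with `<line>`. Its stroke #ff8800 means score at S496, F2248. After flipping Y the toolpath is (101.6176,38.7587) → (246.6371,73.2677).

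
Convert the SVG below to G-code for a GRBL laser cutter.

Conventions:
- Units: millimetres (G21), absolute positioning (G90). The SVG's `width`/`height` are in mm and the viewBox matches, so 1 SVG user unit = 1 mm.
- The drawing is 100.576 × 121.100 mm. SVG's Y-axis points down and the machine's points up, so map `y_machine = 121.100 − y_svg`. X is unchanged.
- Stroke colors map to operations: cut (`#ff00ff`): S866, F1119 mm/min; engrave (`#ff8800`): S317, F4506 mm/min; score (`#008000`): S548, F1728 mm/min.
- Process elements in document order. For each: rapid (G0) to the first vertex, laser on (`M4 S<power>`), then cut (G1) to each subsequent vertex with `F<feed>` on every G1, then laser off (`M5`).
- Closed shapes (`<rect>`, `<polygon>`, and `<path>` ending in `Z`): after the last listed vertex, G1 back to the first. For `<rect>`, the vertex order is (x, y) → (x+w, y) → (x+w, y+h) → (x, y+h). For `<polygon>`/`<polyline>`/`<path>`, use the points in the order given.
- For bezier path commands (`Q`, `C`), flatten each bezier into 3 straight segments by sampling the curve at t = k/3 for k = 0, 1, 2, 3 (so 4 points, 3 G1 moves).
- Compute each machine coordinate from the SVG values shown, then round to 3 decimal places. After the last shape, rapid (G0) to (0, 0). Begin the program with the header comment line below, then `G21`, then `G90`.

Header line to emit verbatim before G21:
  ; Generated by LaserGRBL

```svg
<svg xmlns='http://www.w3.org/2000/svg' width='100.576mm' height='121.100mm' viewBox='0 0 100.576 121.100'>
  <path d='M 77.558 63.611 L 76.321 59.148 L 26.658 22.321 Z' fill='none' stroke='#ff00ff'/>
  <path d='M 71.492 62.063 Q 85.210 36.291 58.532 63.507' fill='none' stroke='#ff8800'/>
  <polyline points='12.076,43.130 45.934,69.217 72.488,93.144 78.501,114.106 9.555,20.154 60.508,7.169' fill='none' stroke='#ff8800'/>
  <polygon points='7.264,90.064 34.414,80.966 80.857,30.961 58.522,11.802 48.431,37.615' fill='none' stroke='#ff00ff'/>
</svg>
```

Since the viewBox matches the mm dimensions, user units are millimetres directly. The only transform is the Y-flip y_m = 121.100 − y_svg.

Shape 1 is a closed polygon drawn with `<path>`. Its stroke #ff00ff means cut at S866, F1119. After flipping Y the toolpath is (77.558,57.489) → (76.321,61.952) → (26.658,98.779) → (77.558,57.489), returning to the start.

Shape 2 is a quadratic bezier drawn with `<path>`. Its stroke #ff8800 means engrave at S317, F4506. After flipping Y the toolpath is (71.492,59.037) → (76.149,70.331) → (71.829,69.849) → (58.532,57.593).

Shape 3 is a open polyline drawn with `<polyline>`. Its stroke #ff8800 means engrave at S317, F4506. After flipping Y the toolpath is (12.076,77.970) → (45.934,51.883) → (72.488,27.956) → (78.501,6.994) → (9.555,100.946) → (60.508,113.931).

Shape 4 is a closed polygon drawn with `<polygon>`. Its stroke #ff00ff means cut at S866, F1119. After flipping Y the toolpath is (7.264,31.036) → (34.414,40.134) → (80.857,90.139) → (58.522,109.298) → (48.431,83.485) → (7.264,31.036), returning to the start.

; Generated by LaserGRBL
G21
G90
G0 X77.558 Y57.489
M4 S866
G1 X76.321 Y61.952 F1119
G1 X26.658 Y98.779 F1119
G1 X77.558 Y57.489 F1119
M5
G0 X71.492 Y59.037
M4 S317
G1 X76.149 Y70.331 F4506
G1 X71.829 Y69.849 F4506
G1 X58.532 Y57.593 F4506
M5
G0 X12.076 Y77.970
M4 S317
G1 X45.934 Y51.883 F4506
G1 X72.488 Y27.956 F4506
G1 X78.501 Y6.994 F4506
G1 X9.555 Y100.946 F4506
G1 X60.508 Y113.931 F4506
M5
G0 X7.264 Y31.036
M4 S866
G1 X34.414 Y40.134 F1119
G1 X80.857 Y90.139 F1119
G1 X58.522 Y109.298 F1119
G1 X48.431 Y83.485 F1119
G1 X7.264 Y31.036 F1119
M5
G0 X0.000 Y0.000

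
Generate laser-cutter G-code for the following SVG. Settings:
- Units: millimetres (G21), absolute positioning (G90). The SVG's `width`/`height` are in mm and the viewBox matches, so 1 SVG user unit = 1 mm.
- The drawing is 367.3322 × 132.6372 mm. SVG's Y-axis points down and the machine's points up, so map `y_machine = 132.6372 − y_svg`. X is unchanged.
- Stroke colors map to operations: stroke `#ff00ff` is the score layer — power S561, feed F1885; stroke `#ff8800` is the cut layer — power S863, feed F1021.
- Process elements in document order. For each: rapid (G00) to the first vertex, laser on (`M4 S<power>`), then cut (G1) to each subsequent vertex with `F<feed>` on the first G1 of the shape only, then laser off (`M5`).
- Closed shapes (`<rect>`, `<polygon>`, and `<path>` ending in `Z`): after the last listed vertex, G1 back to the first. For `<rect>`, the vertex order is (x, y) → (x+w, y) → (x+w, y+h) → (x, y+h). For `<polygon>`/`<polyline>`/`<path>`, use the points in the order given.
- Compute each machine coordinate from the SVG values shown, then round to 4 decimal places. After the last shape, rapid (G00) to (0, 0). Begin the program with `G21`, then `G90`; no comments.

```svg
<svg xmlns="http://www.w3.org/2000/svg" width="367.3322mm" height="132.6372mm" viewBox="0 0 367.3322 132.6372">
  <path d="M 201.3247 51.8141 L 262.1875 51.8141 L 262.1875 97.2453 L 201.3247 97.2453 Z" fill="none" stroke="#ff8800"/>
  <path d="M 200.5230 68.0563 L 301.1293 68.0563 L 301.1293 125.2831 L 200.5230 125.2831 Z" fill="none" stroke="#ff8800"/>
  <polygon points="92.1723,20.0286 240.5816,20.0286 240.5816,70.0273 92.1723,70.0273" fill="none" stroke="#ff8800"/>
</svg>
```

viewBox `0 0 367.3322 132.6372` with mm width/height → 1 unit = 1 mm. Flip: y_m = 132.6372 − y_svg.

**Shape 1** — `<path>` rectangle, stroke `#ff8800` → cut (S863, F1021). Machine vertices: (201.3247,80.8231) → (262.1875,80.8231) → (262.1875,35.3919) → (201.3247,35.3919) → (201.3247,80.8231). Closed: final G1 returns to the first vertex.

**Shape 2** — `<path>` rectangle, stroke `#ff8800` → cut (S863, F1021). Machine vertices: (200.5230,64.5809) → (301.1293,64.5809) → (301.1293,7.3541) → (200.5230,7.3541) → (200.5230,64.5809). Closed: final G1 returns to the first vertex.

**Shape 3** — `<polygon>` rectangle, stroke `#ff8800` → cut (S863, F1021). Machine vertices: (92.1723,112.6086) → (240.5816,112.6086) → (240.5816,62.6099) → (92.1723,62.6099) → (92.1723,112.6086). Closed: final G1 returns to the first vertex.

G21
G90
G00 X201.3247 Y80.8231
M4 S863
G1 X262.1875 Y80.8231 F1021
G1 X262.1875 Y35.3919
G1 X201.3247 Y35.3919
G1 X201.3247 Y80.8231
M5
G00 X200.5230 Y64.5809
M4 S863
G1 X301.1293 Y64.5809 F1021
G1 X301.1293 Y7.3541
G1 X200.5230 Y7.3541
G1 X200.5230 Y64.5809
M5
G00 X92.1723 Y112.6086
M4 S863
G1 X240.5816 Y112.6086 F1021
G1 X240.5816 Y62.6099
G1 X92.1723 Y62.6099
G1 X92.1723 Y112.6086
M5
G00 X0.0000 Y0.0000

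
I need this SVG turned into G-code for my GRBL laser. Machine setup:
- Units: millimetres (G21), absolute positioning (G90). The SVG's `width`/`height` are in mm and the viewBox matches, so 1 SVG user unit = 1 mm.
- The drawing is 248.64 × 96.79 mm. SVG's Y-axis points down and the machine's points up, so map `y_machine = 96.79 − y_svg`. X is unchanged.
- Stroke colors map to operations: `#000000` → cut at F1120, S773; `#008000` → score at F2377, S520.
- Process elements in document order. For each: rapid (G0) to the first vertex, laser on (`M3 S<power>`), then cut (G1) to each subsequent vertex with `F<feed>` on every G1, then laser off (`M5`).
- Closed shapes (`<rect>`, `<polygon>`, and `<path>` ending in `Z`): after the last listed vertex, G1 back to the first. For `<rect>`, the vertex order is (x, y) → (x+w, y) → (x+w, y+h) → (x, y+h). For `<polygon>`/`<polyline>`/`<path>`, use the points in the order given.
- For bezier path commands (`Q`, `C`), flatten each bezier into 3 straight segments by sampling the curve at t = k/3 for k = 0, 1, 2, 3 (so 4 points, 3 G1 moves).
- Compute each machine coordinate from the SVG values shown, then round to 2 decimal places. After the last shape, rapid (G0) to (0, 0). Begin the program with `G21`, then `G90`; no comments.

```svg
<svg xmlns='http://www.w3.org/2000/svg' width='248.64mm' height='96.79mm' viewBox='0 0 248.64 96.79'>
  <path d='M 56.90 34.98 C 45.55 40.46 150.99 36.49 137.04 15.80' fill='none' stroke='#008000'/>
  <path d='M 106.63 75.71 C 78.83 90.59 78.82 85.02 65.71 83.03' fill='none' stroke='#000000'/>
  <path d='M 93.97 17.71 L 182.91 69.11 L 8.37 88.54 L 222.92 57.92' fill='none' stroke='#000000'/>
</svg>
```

Since the viewBox matches the mm dimensions, user units are millimetres directly. The only transform is the Y-flip y_m = 96.79 − y_svg.

Shape 1 is a cubic bezier drawn with `<path>`. Its stroke #008000 means score at S520, F2377. After flipping Y the toolpath is (56.90,61.81) → (75.73,59.75) → (119.94,65.60) → (137.04,80.99).

Shape 2 is a cubic bezier drawn with `<path>`. Its stroke #000000 means cut at S773, F1120. After flipping Y the toolpath is (106.63,21.08) → (86.58,12.13) → (75.97,11.47) → (65.71,13.76).

Shape 3 is a open polyline drawn with `<path>`. Its stroke #000000 means cut at S773, F1120. After flipping Y the toolpath is (93.97,79.08) → (182.91,27.68) → (8.37,8.25) → (222.92,38.87).

G21
G90
G0 X56.90 Y61.81
M3 S520
G1 X75.73 Y59.75 F2377
G1 X119.94 Y65.60 F2377
G1 X137.04 Y80.99 F2377
M5
G0 X106.63 Y21.08
M3 S773
G1 X86.58 Y12.13 F1120
G1 X75.97 Y11.47 F1120
G1 X65.71 Y13.76 F1120
M5
G0 X93.97 Y79.08
M3 S773
G1 X182.91 Y27.68 F1120
G1 X8.37 Y8.25 F1120
G1 X222.92 Y38.87 F1120
M5
G0 X0.00 Y0.00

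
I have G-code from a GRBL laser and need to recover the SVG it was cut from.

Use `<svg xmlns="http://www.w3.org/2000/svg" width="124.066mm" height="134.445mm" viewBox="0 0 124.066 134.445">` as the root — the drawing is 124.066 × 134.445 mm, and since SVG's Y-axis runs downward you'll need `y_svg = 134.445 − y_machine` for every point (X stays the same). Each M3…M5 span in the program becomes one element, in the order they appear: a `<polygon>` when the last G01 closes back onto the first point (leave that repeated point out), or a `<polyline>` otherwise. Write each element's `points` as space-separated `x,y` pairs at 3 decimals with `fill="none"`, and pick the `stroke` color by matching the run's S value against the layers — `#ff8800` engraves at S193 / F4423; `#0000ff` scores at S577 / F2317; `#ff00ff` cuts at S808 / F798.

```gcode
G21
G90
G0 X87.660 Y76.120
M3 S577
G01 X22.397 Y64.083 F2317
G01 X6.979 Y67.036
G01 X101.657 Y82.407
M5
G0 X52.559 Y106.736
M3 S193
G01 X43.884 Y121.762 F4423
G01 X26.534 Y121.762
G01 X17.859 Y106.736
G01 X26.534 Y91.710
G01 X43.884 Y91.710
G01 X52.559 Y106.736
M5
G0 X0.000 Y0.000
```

Each laser-on run becomes one SVG element. Flip Y back into SVG space with y_svg = 134.445 − y_machine.

Run 1: S577 ⇒ score layer `#0000ff`. The run is open, so emit a `<polyline>` with points (Y-flipped): 87.660,58.325 22.397,70.362 6.979,67.409 101.657,52.038.

Run 2: the run's S193 means `#ff8800` (engrave). The run returns to its start, so emit a `<polygon>` with points (Y-flipped): 52.559,27.709 43.884,12.683 26.534,12.683 17.859,27.709 26.534,42.735 43.884,42.735.

<svg xmlns="http://www.w3.org/2000/svg" width="124.066mm" height="134.445mm" viewBox="0 0 124.066 134.445">
  <polyline points="87.660,58.325 22.397,70.362 6.979,67.409 101.657,52.038" fill="none" stroke="#0000ff"/>
  <polygon points="52.559,27.709 43.884,12.683 26.534,12.683 17.859,27.709 26.534,42.735 43.884,42.735" fill="none" stroke="#ff8800"/>
</svg>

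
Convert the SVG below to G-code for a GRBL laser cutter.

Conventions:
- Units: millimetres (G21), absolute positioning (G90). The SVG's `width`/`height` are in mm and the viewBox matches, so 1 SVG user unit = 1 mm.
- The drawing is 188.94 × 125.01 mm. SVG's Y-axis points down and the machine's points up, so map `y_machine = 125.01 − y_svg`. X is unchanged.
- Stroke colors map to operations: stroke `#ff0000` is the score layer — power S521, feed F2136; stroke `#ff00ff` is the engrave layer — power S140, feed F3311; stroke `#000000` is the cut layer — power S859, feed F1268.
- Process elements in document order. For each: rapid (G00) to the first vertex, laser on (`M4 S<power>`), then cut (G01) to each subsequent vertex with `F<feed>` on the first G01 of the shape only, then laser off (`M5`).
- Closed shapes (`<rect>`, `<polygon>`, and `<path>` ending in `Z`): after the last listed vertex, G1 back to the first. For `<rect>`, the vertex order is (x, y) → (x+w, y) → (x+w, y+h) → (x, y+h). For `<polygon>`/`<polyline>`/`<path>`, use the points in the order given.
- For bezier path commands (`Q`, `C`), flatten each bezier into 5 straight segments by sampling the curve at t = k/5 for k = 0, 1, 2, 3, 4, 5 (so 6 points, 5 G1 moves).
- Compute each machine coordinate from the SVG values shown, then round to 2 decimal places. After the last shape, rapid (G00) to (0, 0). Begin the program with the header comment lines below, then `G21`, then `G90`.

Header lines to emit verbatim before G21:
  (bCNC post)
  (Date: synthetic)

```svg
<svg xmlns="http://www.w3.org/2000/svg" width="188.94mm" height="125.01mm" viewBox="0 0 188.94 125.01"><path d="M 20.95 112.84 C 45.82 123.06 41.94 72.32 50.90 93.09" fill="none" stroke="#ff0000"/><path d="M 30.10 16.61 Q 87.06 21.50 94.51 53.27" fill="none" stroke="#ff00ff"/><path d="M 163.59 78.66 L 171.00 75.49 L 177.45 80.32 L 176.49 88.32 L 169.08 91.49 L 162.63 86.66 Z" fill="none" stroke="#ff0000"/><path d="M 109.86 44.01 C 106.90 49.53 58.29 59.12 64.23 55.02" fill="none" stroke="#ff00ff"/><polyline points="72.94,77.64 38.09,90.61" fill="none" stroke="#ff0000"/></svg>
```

viewBox `0 0 188.94 125.01` with mm width/height → 1 unit = 1 mm. Flip: y_m = 125.01 − y_svg.

**Shape 1** — `<path>` cubic bezier, stroke `#ff0000` → score (S521, F2136). Control points (SVG): P0=(20.95,112.84), P1=(45.82,123.06), P2=(41.94,72.32), P3=(50.90,93.09); sampled at t=k/5. Machine vertices: (20.95,12.17) → (32.75,12.29) → (39.66,20.69) → (43.65,31.00) → (46.73,36.86) → (50.90,31.92). Open path.

**Shape 2** — `<path>` quadratic bezier, stroke `#ff00ff` → engrave (S140, F3311). Control points (SVG): P0=(30.10,16.61), P1=(87.06,21.50), P2=(94.51,53.27); sampled at t=k/5. Machine vertices: (30.10,108.40) → (50.90,105.37) → (67.75,100.19) → (80.63,92.86) → (89.55,83.37) → (94.51,71.74). Open path.

**Shape 3** — `<path>` regular polygon, stroke `#ff0000` → score (S521, F2136). Machine vertices: (163.59,46.35) → (171.00,49.52) → (177.45,44.69) → (176.49,36.69) → (169.08,33.52) → (162.63,38.35) → (163.59,46.35). Closed: final G1 returns to the first vertex.

**Shape 4** — `<path>` cubic bezier, stroke `#ff00ff` → engrave (S140, F3311). Control points (SVG): P0=(109.86,44.01), P1=(106.90,49.53), P2=(58.29,59.12), P3=(64.23,55.02); sampled at t=k/5. Machine vertices: (109.86,81.00) → (103.41,77.34) → (90.81,73.56) → (76.87,70.50) → (66.41,69.03) → (64.23,69.99). Open path.

**Shape 5** — `<polyline>` line segment, stroke `#ff0000` → score (S521, F2136). Machine vertices: (72.94,47.37) → (38.09,34.40). Open path.

(bCNC post)
(Date: synthetic)
G21
G90
G00 X20.95 Y12.17
M4 S521
G01 X32.75 Y12.29 F2136
G01 X39.66 Y20.69
G01 X43.65 Y31.00
G01 X46.73 Y36.86
G01 X50.90 Y31.92
M5
G00 X30.10 Y108.40
M4 S140
G01 X50.90 Y105.37 F3311
G01 X67.75 Y100.19
G01 X80.63 Y92.86
G01 X89.55 Y83.37
G01 X94.51 Y71.74
M5
G00 X163.59 Y46.35
M4 S521
G01 X171.00 Y49.52 F2136
G01 X177.45 Y44.69
G01 X176.49 Y36.69
G01 X169.08 Y33.52
G01 X162.63 Y38.35
G01 X163.59 Y46.35
M5
G00 X109.86 Y81.00
M4 S140
G01 X103.41 Y77.34 F3311
G01 X90.81 Y73.56
G01 X76.87 Y70.50
G01 X66.41 Y69.03
G01 X64.23 Y69.99
M5
G00 X72.94 Y47.37
M4 S521
G01 X38.09 Y34.40 F2136
M5
G00 X0.00 Y0.00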